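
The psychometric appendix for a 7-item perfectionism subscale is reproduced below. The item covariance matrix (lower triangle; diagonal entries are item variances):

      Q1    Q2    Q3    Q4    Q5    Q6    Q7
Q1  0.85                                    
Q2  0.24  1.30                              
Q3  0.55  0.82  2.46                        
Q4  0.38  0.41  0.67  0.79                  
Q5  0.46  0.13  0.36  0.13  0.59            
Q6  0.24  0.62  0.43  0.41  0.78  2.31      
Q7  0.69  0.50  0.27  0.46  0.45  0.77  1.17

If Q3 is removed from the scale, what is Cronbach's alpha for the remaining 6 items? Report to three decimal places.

Remaining items: Q1, Q2, Q4, Q5, Q6, Q7 (k = 6).
Σσᵢ² = 0.85 + 1.30 + 0.79 + 0.59 + 2.31 + 1.17 = 7.01
Var(T) = 7.01 + 2 × 6.67 = 20.35
α (item deleted) = (6/5)·(1 − 7.01/20.35) = 0.787

α = 0.787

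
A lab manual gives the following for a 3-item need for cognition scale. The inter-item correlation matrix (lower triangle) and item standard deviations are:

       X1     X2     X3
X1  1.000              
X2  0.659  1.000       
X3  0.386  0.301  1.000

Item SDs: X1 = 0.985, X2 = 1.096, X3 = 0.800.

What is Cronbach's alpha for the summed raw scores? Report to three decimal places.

Σσ²ᵢ = 0.985² + 1.096² + 0.800² = 2.8114
Covariances σ_ij = r_ij · s_i · s_j:
  σ(X1,X2) = 0.659 × 0.985 × 1.096 = 0.7114
  σ(X1,X3) = 0.386 × 0.985 × 0.800 = 0.3042
  σ(X2,X3) = 0.301 × 1.096 × 0.800 = 0.2639
σ²_T = Σσ²ᵢ + 2·Σσ_ij = 2.8114 + 2 × 1.2795 = 5.3704
α = (3/2)·(1 − 2.8114/5.3704) = 0.715

Cronbach's alpha = 0.715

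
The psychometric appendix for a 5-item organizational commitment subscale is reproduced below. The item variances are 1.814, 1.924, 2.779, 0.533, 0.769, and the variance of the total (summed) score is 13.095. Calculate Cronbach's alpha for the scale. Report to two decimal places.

Cronbach's alpha = 0.50

ΣVar(i) = 1.814 + 1.924 + 2.779 + 0.533 + 0.769 = 7.819
α = (k/(k−1))·(1 − ΣVar(i)/σ²_T) = (5/4)·(1 − 7.819/13.095) = 0.50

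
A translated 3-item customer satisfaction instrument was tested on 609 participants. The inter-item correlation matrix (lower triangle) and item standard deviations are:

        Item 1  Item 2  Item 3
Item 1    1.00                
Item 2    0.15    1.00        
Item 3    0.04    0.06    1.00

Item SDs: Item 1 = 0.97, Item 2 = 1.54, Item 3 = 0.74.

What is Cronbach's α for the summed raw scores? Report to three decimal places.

Cronbach's α = 0.214

Σσ²ᵢ = 0.97² + 1.54² + 0.74² = 3.8601
Covariances σ_ij = r_ij · s_i · s_j:
  σ(Item 1,Item 2) = 0.15 × 0.97 × 1.54 = 0.2241
  σ(Item 1,Item 3) = 0.04 × 0.97 × 0.74 = 0.0287
  σ(Item 2,Item 3) = 0.06 × 1.54 × 0.74 = 0.0684
σ²_T = Σσ²ᵢ + 2·Σσ_ij = 3.8601 + 2 × 0.3212 = 4.5025
α = (3/2)·(1 − 3.8601/4.5025) = 0.214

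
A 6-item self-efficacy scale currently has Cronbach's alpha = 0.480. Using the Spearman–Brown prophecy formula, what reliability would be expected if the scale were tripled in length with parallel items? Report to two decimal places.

Length factor m = 3
α' = m·α / (1 + (m−1)·α)
   = 3 × 0.480 / (1 + (3 − 1) × 0.480)
   = 1.4400 / 1.9600 = 0.73

predicted reliability = 0.73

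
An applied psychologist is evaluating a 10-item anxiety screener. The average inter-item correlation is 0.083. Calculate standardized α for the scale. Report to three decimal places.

Standardized α = k·r̄ / (1 + (k−1)·r̄) = 10 × 0.083 / (1 + 9 × 0.083)
  = 0.8300 / 1.7470 = 0.475

α = 0.475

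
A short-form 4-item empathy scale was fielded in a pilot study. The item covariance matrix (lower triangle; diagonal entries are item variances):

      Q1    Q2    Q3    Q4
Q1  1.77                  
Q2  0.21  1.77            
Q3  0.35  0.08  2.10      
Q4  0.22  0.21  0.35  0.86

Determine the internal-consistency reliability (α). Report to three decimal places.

α = 0.405

Σσ²ᵢ = 1.77 + 1.77 + 2.10 + 0.86 = 6.50
Sum of the distinct covariances = 1.42
Var(T) = 6.50 + 2 × 1.42 = 9.34
α = (k/(k−1))·(1 − Σσ²ᵢ/Var(T)) = (4/3)·(1 − 6.50/9.34) = 0.405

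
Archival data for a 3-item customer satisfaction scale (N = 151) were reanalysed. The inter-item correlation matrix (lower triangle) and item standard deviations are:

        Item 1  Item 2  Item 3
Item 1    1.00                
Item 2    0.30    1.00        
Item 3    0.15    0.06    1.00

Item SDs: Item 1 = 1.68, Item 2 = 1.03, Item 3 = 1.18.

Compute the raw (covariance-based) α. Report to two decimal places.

α = 0.38

Σσ²ᵢ = 1.68² + 1.03² + 1.18² = 5.2757
Covariances σ_ij = r_ij · s_i · s_j:
  σ(Item 1,Item 2) = 0.30 × 1.68 × 1.03 = 0.5191
  σ(Item 1,Item 3) = 0.15 × 1.68 × 1.18 = 0.2974
  σ(Item 2,Item 3) = 0.06 × 1.03 × 1.18 = 0.0729
σ²_T = Σσ²ᵢ + 2·Σσ_ij = 5.2757 + 2 × 0.8894 = 7.0545
α = (3/2)·(1 − 5.2757/7.0545) = 0.38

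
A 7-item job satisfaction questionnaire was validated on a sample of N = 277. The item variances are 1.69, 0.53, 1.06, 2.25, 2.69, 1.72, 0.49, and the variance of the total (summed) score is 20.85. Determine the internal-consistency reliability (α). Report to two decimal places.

Σσ²ᵢ = 1.69 + 0.53 + 1.06 + 2.25 + 2.69 + 1.72 + 0.49 = 10.43
α = (k/(k−1))·(1 − Σσ²ᵢ/Var(T)) = (7/6)·(1 − 10.43/20.85) = 0.58

α = 0.58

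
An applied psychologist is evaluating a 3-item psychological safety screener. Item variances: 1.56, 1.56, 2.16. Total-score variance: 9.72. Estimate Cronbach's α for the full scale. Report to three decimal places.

Cronbach's α = 0.685

Σσᵢ² = 1.56 + 1.56 + 2.16 = 5.28
α = (k/(k−1))·(1 − Σσᵢ²/Var(T)) = (3/2)·(1 − 5.28/9.72) = 0.685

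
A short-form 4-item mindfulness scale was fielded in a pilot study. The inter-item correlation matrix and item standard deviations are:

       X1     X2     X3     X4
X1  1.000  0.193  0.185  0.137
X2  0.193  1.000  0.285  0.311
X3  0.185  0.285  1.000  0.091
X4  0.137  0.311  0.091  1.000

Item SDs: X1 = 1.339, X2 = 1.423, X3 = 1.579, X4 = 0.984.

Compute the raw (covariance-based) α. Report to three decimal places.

α = 0.496

Σσ²ᵢ = 1.339² + 1.423² + 1.579² + 0.984² = 7.2793
Covariances σ_ij = r_ij · s_i · s_j:
  σ(X1,X2) = 0.193 × 1.339 × 1.423 = 0.3677
  σ(X1,X3) = 0.185 × 1.339 × 1.579 = 0.3911
  σ(X1,X4) = 0.137 × 1.339 × 0.984 = 0.1805
  σ(X2,X3) = 0.285 × 1.423 × 1.579 = 0.6404
  σ(X2,X4) = 0.311 × 1.423 × 0.984 = 0.4355
  σ(X3,X4) = 0.091 × 1.579 × 0.984 = 0.1414
σ²_T = Σσ²ᵢ + 2·Σσ_ij = 7.2793 + 2 × 2.1566 = 11.5925
α = (4/3)·(1 − 7.2793/11.5925) = 0.496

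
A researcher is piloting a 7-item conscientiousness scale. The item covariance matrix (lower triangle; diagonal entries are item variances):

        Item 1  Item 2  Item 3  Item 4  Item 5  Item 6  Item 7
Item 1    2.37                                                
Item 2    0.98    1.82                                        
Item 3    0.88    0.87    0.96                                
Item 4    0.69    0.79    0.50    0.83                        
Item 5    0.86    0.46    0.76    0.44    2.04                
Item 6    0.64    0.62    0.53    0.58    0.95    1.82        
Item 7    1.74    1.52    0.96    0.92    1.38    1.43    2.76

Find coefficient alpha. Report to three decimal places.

ΣVar(i) = 2.37 + 1.82 + 0.96 + 0.83 + 2.04 + 1.82 + 2.76 = 12.60
Σ_{i<j} σ_ij = 18.50
σ²_T = 12.60 + 2 × 18.50 = 49.60
α = (k/(k−1))·(1 − ΣVar(i)/σ²_T) = (7/6)·(1 − 12.60/49.60) = 0.870

coefficient alpha = 0.870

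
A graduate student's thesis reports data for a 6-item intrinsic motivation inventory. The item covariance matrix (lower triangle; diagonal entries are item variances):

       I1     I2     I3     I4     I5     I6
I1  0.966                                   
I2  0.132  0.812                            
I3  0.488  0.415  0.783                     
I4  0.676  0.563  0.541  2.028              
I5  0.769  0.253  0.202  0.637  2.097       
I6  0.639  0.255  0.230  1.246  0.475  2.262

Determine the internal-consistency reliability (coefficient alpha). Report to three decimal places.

sum of item variances = 0.966 + 0.812 + 0.783 + 2.028 + 2.097 + 2.262 = 8.948
Σ_{i<j} σ_ij = 7.521
σ²_total = 8.948 + 2 × 7.521 = 23.990
α = (k/(k−1))·(1 − sum of item variances/σ²_total) = (6/5)·(1 − 8.948/23.990) = 0.752

α = 0.752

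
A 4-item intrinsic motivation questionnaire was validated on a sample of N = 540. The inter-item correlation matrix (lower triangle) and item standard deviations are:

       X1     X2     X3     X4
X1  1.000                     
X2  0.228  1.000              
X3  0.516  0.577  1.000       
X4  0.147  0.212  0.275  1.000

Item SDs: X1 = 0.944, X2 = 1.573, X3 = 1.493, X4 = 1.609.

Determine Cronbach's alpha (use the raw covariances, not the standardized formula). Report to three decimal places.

Cronbach's alpha = 0.646

Σσ²ᵢ = 0.944² + 1.573² + 1.493² + 1.609² = 8.1834
Covariances σ_ij = r_ij · s_i · s_j:
  σ(X1,X2) = 0.228 × 0.944 × 1.573 = 0.3386
  σ(X1,X3) = 0.516 × 0.944 × 1.493 = 0.7272
  σ(X1,X4) = 0.147 × 0.944 × 1.609 = 0.2233
  σ(X2,X3) = 0.577 × 1.573 × 1.493 = 1.3551
  σ(X2,X4) = 0.212 × 1.573 × 1.609 = 0.5366
  σ(X3,X4) = 0.275 × 1.493 × 1.609 = 0.6606
σ²_T = Σσ²ᵢ + 2·Σσ_ij = 8.1834 + 2 × 3.8414 = 15.8662
α = (4/3)·(1 − 8.1834/15.8662) = 0.646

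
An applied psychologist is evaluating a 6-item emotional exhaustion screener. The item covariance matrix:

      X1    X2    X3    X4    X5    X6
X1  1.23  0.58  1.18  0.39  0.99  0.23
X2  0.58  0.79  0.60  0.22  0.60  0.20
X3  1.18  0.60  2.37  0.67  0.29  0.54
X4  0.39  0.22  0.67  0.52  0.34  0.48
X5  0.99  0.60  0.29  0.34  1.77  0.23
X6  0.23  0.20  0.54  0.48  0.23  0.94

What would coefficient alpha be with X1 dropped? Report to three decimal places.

Remaining items: X2, X3, X4, X5, X6 (k = 5).
ΣVar(i) = 0.79 + 2.37 + 0.52 + 1.77 + 0.94 = 6.39
σ²_T = 6.39 + 2 × 4.17 = 14.73
α (item deleted) = (5/4)·(1 − 6.39/14.73) = 0.708

coefficient alpha = 0.708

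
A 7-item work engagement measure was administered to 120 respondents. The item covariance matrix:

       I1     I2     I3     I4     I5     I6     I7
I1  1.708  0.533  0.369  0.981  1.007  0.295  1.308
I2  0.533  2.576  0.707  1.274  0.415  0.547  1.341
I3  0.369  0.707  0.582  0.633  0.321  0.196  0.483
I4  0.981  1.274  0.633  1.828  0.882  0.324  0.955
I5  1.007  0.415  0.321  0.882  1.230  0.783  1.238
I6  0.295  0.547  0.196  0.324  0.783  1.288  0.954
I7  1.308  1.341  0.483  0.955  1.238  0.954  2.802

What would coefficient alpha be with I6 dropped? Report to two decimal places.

α = 0.84

Remaining items: I1, I2, I3, I4, I5, I7 (k = 6).
Σσᵢ² = 1.708 + 2.576 + 0.582 + 1.828 + 1.230 + 2.802 = 10.726
Var(T) = 10.726 + 2 × 12.447 = 35.620
α (item deleted) = (6/5)·(1 − 10.726/35.620) = 0.84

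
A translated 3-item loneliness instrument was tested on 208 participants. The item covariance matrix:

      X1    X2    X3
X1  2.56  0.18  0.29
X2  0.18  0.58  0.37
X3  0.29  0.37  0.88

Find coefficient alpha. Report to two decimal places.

Σσᵢ² = 2.56 + 0.58 + 0.88 = 4.02
Σ_{i<j} σ_ij = 0.84
total variance = 4.02 + 2 × 0.84 = 5.70
α = (k/(k−1))·(1 − Σσᵢ²/total variance) = (3/2)·(1 − 4.02/5.70) = 0.44

coefficient alpha = 0.44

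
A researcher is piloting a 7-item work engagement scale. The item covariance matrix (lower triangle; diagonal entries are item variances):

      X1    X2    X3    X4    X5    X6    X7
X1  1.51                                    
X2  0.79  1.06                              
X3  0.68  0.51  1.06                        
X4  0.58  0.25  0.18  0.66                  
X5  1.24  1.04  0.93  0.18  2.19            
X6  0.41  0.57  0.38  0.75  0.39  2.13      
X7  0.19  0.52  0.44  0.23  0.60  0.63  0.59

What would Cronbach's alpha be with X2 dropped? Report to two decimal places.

Remaining items: X1, X3, X4, X5, X6, X7 (k = 6).
ΣVar(i) = 1.51 + 1.06 + 0.66 + 2.19 + 2.13 + 0.59 = 8.14
σ²_T = 8.14 + 2 × 7.81 = 23.76
α (item deleted) = (6/5)·(1 − 8.14/23.76) = 0.79

Cronbach's alpha = 0.79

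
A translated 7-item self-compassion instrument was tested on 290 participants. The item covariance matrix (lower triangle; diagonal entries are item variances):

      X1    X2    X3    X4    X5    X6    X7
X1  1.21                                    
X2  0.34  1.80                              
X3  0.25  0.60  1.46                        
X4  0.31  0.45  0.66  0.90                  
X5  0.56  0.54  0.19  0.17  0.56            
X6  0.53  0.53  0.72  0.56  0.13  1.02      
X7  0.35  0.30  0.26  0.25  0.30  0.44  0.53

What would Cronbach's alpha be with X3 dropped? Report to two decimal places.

Remaining items: X1, X2, X4, X5, X6, X7 (k = 6).
Σσ²ᵢ = 1.21 + 1.80 + 0.90 + 0.56 + 1.02 + 0.53 = 6.02
total variance = 6.02 + 2 × 5.76 = 17.54
α (item deleted) = (6/5)·(1 − 6.02/17.54) = 0.79

Cronbach's alpha = 0.79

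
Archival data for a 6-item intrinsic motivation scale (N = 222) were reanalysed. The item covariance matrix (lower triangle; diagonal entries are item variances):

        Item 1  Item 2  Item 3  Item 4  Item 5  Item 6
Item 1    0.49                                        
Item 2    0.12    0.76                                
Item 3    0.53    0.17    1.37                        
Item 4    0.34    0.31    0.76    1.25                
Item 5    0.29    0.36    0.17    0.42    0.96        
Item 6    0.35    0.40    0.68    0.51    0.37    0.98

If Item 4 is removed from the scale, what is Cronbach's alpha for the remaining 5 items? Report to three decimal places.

Remaining items: Item 1, Item 2, Item 3, Item 5, Item 6 (k = 5).
ΣVar(i) = 0.49 + 0.76 + 1.37 + 0.96 + 0.98 = 4.56
σ²_total = 4.56 + 2 × 3.44 = 11.44
α (item deleted) = (5/4)·(1 − 4.56/11.44) = 0.752

α = 0.752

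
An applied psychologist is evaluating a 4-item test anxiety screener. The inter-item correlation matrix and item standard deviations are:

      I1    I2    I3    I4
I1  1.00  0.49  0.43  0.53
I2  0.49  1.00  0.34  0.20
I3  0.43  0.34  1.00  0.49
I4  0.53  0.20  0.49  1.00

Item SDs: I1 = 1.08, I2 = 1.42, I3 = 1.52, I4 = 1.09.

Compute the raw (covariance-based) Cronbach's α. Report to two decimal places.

α = 0.72

Σσ²ᵢ = 1.08² + 1.42² + 1.52² + 1.09² = 6.6813
Covariances σ_ij = r_ij · s_i · s_j:
  σ(I1,I2) = 0.49 × 1.08 × 1.42 = 0.7515
  σ(I1,I3) = 0.43 × 1.08 × 1.52 = 0.7059
  σ(I1,I4) = 0.53 × 1.08 × 1.09 = 0.6239
  σ(I2,I3) = 0.34 × 1.42 × 1.52 = 0.7339
  σ(I2,I4) = 0.20 × 1.42 × 1.09 = 0.3096
  σ(I3,I4) = 0.49 × 1.52 × 1.09 = 0.8118
σ²_T = Σσ²ᵢ + 2·Σσ_ij = 6.6813 + 2 × 3.9366 = 14.5545
α = (4/3)·(1 − 6.6813/14.5545) = 0.72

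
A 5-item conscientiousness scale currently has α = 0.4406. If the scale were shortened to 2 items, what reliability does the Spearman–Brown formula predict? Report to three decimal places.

predicted reliability = 0.240

Length factor m = 2/5 = 0.4000
α' = m·α / (1 − (1−m)·α)
   = 2/5 × 0.4406 / (1 − (1 − 2/5) × 0.4406)
   = 0.1762 / 0.7356 = 0.240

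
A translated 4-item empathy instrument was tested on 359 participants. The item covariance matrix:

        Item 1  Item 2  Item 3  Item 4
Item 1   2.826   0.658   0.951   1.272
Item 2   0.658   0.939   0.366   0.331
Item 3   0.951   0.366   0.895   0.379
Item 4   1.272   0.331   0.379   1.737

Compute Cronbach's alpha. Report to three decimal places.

Σσ²ᵢ = 2.826 + 0.939 + 0.895 + 1.737 = 6.397
Σ_{i<j} σ_ij = 3.957
σ²_T = 6.397 + 2 × 3.957 = 14.311
α = (k/(k−1))·(1 − Σσ²ᵢ/σ²_T) = (4/3)·(1 − 6.397/14.311) = 0.737

α = 0.737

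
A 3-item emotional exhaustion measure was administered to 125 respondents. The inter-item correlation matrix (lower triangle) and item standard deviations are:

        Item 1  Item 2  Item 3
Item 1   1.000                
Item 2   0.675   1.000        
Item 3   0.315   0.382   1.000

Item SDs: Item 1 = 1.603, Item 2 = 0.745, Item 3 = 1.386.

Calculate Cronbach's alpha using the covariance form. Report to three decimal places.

Σσ²ᵢ = 1.603² + 0.745² + 1.386² = 5.0456
Covariances σ_ij = r_ij · s_i · s_j:
  σ(Item 1,Item 2) = 0.675 × 1.603 × 0.745 = 0.8061
  σ(Item 1,Item 3) = 0.315 × 1.603 × 1.386 = 0.6999
  σ(Item 2,Item 3) = 0.382 × 0.745 × 1.386 = 0.3944
σ²_T = Σσ²ᵢ + 2·Σσ_ij = 5.0456 + 2 × 1.9004 = 8.8464
α = (3/2)·(1 − 5.0456/8.8464) = 0.644

α = 0.644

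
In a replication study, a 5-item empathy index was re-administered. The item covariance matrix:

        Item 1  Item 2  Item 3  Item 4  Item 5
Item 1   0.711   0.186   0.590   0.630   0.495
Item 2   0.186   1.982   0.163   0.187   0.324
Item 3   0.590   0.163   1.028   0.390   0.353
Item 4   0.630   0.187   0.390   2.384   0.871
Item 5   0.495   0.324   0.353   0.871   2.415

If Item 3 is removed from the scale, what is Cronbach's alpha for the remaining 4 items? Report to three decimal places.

Remaining items: Item 1, Item 2, Item 4, Item 5 (k = 4).
sum of item variances = 0.711 + 1.982 + 2.384 + 2.415 = 7.492
σ²_total = 7.492 + 2 × 2.693 = 12.878
α (item deleted) = (4/3)·(1 − 7.492/12.878) = 0.558

Cronbach's alpha = 0.558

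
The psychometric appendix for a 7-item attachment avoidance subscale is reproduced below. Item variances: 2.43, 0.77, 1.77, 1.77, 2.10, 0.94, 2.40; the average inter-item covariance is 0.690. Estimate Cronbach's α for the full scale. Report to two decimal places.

Σσ²ᵢ = 2.43 + 0.77 + 1.77 + 1.77 + 2.10 + 0.94 + 2.40 = 12.18
Sum of the 21 distinct covariances = 21 × 0.690 = 14.490
Var(T) = Σσ²ᵢ + 2·Σcov = 12.18 + 2 × 14.490 = 41.160
α = (7/6)·(1 − 12.18/41.160) = 0.82

α = 0.82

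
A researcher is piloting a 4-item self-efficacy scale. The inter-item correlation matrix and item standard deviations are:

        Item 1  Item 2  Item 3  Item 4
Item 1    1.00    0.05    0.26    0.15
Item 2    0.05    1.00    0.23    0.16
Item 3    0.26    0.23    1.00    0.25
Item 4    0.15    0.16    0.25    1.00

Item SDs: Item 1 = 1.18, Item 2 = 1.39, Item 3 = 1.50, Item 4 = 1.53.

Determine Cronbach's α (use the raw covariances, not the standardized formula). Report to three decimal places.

Σσ²ᵢ = 1.18² + 1.39² + 1.50² + 1.53² = 7.9154
Covariances σ_ij = r_ij · s_i · s_j:
  σ(Item 1,Item 2) = 0.05 × 1.18 × 1.39 = 0.0820
  σ(Item 1,Item 3) = 0.26 × 1.18 × 1.50 = 0.4602
  σ(Item 1,Item 4) = 0.15 × 1.18 × 1.53 = 0.2708
  σ(Item 2,Item 3) = 0.23 × 1.39 × 1.50 = 0.4795
  σ(Item 2,Item 4) = 0.16 × 1.39 × 1.53 = 0.3403
  σ(Item 3,Item 4) = 0.25 × 1.50 × 1.53 = 0.5737
σ²_T = Σσ²ᵢ + 2·Σσ_ij = 7.9154 + 2 × 2.2065 = 12.3284
α = (4/3)·(1 − 7.9154/12.3284) = 0.477

α = 0.477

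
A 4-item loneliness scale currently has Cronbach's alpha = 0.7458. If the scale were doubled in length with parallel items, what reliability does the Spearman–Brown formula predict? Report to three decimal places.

predicted reliability = 0.854

Length factor m = 2
α' = m·α / (1 + (m−1)·α)
   = 2 × 0.7458 / (1 + (2 − 1) × 0.7458)
   = 1.4916 / 1.7458 = 0.854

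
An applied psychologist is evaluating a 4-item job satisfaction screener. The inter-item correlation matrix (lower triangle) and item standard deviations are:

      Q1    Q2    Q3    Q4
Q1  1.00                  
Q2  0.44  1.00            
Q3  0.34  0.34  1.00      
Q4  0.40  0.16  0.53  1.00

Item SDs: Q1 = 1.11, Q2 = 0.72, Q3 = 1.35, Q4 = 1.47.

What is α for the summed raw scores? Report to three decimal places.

Σσ²ᵢ = 1.11² + 0.72² + 1.35² + 1.47² = 5.7339
Covariances σ_ij = r_ij · s_i · s_j:
  σ(Q1,Q2) = 0.44 × 1.11 × 0.72 = 0.3516
  σ(Q1,Q3) = 0.34 × 1.11 × 1.35 = 0.5095
  σ(Q1,Q4) = 0.40 × 1.11 × 1.47 = 0.6527
  σ(Q2,Q3) = 0.34 × 0.72 × 1.35 = 0.3305
  σ(Q2,Q4) = 0.16 × 0.72 × 1.47 = 0.1693
  σ(Q3,Q4) = 0.53 × 1.35 × 1.47 = 1.0518
σ²_T = Σσ²ᵢ + 2·Σσ_ij = 5.7339 + 2 × 3.0654 = 11.8647
α = (4/3)·(1 − 5.7339/11.8647) = 0.689

α = 0.689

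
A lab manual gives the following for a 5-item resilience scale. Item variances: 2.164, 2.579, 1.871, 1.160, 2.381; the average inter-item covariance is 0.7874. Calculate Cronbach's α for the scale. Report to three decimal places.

α = 0.760

Σσ²ᵢ = 2.164 + 2.579 + 1.871 + 1.160 + 2.381 = 10.155
Sum of the 10 distinct covariances = 10 × 0.7874 = 7.8740
σ²_total = Σσ²ᵢ + 2·Σcov = 10.155 + 2 × 7.8740 = 25.9030
α = (5/4)·(1 − 10.155/25.9030) = 0.760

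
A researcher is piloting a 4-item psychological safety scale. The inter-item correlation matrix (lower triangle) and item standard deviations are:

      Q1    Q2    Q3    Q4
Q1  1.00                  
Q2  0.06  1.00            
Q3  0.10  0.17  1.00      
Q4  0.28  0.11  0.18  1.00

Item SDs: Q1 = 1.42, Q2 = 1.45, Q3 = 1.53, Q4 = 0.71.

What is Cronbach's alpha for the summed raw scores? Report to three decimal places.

Σσ²ᵢ = 1.42² + 1.45² + 1.53² + 0.71² = 6.9639
Covariances σ_ij = r_ij · s_i · s_j:
  σ(Q1,Q2) = 0.06 × 1.42 × 1.45 = 0.1235
  σ(Q1,Q3) = 0.10 × 1.42 × 1.53 = 0.2173
  σ(Q1,Q4) = 0.28 × 1.42 × 0.71 = 0.2823
  σ(Q2,Q3) = 0.17 × 1.45 × 1.53 = 0.3771
  σ(Q2,Q4) = 0.11 × 1.45 × 0.71 = 0.1132
  σ(Q3,Q4) = 0.18 × 1.53 × 0.71 = 0.1955
σ²_T = Σσ²ᵢ + 2·Σσ_ij = 6.9639 + 2 × 1.3089 = 9.5817
α = (4/3)·(1 − 6.9639/9.5817) = 0.364

α = 0.364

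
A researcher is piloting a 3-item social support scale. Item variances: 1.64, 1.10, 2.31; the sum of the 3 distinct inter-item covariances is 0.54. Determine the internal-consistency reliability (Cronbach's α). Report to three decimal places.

sum of item variances = 1.64 + 1.10 + 2.31 = 5.05
Sum of distinct covariances = 0.54
total variance = sum of item variances + 2·Σcov = 5.05 + 2 × 0.54 = 6.13
α = (3/2)·(1 − 5.05/6.13) = 0.264

Cronbach's α = 0.264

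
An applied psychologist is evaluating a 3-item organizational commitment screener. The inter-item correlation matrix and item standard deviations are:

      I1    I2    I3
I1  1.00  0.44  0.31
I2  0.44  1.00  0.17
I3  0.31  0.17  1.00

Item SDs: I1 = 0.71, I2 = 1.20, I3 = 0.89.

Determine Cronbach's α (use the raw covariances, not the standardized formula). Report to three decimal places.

Cronbach's α = 0.532

Σσ²ᵢ = 0.71² + 1.20² + 0.89² = 2.7362
Covariances σ_ij = r_ij · s_i · s_j:
  σ(I1,I2) = 0.44 × 0.71 × 1.20 = 0.3749
  σ(I1,I3) = 0.31 × 0.71 × 0.89 = 0.1959
  σ(I2,I3) = 0.17 × 1.20 × 0.89 = 0.1816
σ²_T = Σσ²ᵢ + 2·Σσ_ij = 2.7362 + 2 × 0.7524 = 4.2410
α = (3/2)·(1 − 2.7362/4.2410) = 0.532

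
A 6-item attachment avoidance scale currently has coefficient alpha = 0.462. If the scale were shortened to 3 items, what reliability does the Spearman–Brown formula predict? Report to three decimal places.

Length factor m = 3/6 = 0.5000
α' = m·α / (1 − (1−m)·α)
   = 3/6 × 0.462 / (1 − (1 − 3/6) × 0.462)
   = 0.2310 / 0.7690 = 0.300

predicted reliability = 0.300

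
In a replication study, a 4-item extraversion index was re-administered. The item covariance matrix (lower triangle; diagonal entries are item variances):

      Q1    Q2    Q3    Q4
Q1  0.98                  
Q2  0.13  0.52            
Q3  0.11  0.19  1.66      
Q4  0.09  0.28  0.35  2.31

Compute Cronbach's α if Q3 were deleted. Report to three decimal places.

α = 0.312

Remaining items: Q1, Q2, Q4 (k = 3).
ΣVar(i) = 0.98 + 0.52 + 2.31 = 3.81
total variance = 3.81 + 2 × 0.50 = 4.81
α (item deleted) = (3/2)·(1 − 3.81/4.81) = 0.312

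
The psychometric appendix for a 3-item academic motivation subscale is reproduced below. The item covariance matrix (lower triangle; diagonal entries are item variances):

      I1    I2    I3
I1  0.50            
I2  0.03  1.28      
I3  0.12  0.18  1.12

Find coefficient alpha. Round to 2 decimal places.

coefficient alpha = 0.28

ΣVar(i) = 0.50 + 1.28 + 1.12 = 2.90
Σ_{i<j} σ_ij = 0.33
Var(T) = 2.90 + 2 × 0.33 = 3.56
α = (k/(k−1))·(1 − ΣVar(i)/Var(T)) = (3/2)·(1 − 2.90/3.56) = 0.28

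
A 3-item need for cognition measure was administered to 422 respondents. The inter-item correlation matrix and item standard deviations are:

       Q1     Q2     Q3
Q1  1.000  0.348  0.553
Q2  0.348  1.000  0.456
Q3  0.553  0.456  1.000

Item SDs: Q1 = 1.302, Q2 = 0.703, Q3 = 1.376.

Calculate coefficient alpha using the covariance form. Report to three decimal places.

α = 0.692

Σσ²ᵢ = 1.302² + 0.703² + 1.376² = 4.0828
Covariances σ_ij = r_ij · s_i · s_j:
  σ(Q1,Q2) = 0.348 × 1.302 × 0.703 = 0.3185
  σ(Q1,Q3) = 0.553 × 1.302 × 1.376 = 0.9907
  σ(Q2,Q3) = 0.456 × 0.703 × 1.376 = 0.4411
σ²_T = Σσ²ᵢ + 2·Σσ_ij = 4.0828 + 2 × 1.7503 = 7.5834
α = (3/2)·(1 − 4.0828/7.5834) = 0.692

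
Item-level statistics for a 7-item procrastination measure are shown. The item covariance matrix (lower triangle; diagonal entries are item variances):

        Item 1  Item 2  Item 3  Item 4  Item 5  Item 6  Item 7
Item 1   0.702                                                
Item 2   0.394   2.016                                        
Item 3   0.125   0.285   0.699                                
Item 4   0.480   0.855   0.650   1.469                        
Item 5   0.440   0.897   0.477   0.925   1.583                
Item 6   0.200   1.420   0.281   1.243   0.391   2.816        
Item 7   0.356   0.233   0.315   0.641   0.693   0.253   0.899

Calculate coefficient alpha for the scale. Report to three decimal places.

coefficient alpha = 0.810

Σσ²ᵢ = 0.702 + 2.016 + 0.699 + 1.469 + 1.583 + 2.816 + 0.899 = 10.184
Σ_{i<j} σ_ij = 11.554
total variance = 10.184 + 2 × 11.554 = 33.292
α = (k/(k−1))·(1 − Σσ²ᵢ/total variance) = (7/6)·(1 − 10.184/33.292) = 0.810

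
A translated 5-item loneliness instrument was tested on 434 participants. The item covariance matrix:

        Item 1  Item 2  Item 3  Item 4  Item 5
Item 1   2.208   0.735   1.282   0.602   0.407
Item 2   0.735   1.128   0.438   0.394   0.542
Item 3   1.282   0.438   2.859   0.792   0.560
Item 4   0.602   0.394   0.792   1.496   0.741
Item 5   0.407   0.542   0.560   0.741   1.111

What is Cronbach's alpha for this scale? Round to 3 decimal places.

α = 0.745

sum of item variances = 2.208 + 1.128 + 2.859 + 1.496 + 1.111 = 8.802
Sum of the distinct covariances = 6.493
σ²_total = 8.802 + 2 × 6.493 = 21.788
α = (k/(k−1))·(1 − sum of item variances/σ²_total) = (5/4)·(1 − 8.802/21.788) = 0.745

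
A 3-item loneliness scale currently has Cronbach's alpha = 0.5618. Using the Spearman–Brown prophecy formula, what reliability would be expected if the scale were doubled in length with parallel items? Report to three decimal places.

Length factor m = 2
α' = m·α / (1 + (m−1)·α)
   = 2 × 0.5618 / (1 + (2 − 1) × 0.5618)
   = 1.1236 / 1.5618 = 0.719

predicted reliability = 0.719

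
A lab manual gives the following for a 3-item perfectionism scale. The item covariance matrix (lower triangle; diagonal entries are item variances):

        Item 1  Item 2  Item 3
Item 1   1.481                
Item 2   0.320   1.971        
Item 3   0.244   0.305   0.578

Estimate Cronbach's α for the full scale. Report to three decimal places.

α = 0.452

Σσ²ᵢ = 1.481 + 1.971 + 0.578 = 4.030
Sum of off-diagonal covariances = 0.869
Var(T) = 4.030 + 2 × 0.869 = 5.768
α = (k/(k−1))·(1 − Σσ²ᵢ/Var(T)) = (3/2)·(1 − 4.030/5.768) = 0.452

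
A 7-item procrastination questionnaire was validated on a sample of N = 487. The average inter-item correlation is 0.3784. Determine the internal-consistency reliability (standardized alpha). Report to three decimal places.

Standardized α = k·r̄ / (1 + (k−1)·r̄) = 7 × 0.3784 / (1 + 6 × 0.3784)
  = 2.6488 / 3.2704 = 0.810

standardized alpha = 0.810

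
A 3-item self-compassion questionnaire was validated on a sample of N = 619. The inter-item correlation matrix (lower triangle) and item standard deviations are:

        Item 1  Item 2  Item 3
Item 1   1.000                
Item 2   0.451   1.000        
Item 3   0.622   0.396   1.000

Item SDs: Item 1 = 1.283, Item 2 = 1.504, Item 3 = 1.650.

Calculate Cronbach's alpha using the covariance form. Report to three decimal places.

Σσ²ᵢ = 1.283² + 1.504² + 1.650² = 6.6306
Covariances σ_ij = r_ij · s_i · s_j:
  σ(Item 1,Item 2) = 0.451 × 1.283 × 1.504 = 0.8703
  σ(Item 1,Item 3) = 0.622 × 1.283 × 1.650 = 1.3167
  σ(Item 2,Item 3) = 0.396 × 1.504 × 1.650 = 0.9827
σ²_T = Σσ²ᵢ + 2·Σσ_ij = 6.6306 + 2 × 3.1697 = 12.9700
α = (3/2)·(1 − 6.6306/12.9700) = 0.733

Cronbach's alpha = 0.733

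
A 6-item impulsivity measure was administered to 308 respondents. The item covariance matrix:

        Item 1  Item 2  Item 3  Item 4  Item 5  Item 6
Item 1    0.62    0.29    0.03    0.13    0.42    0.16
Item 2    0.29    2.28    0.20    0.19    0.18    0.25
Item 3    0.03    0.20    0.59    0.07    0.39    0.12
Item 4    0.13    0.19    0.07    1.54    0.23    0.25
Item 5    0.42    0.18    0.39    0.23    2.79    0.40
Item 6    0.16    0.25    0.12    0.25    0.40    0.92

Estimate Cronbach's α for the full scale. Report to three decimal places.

Cronbach's α = 0.517

Σσ²ᵢ = 0.62 + 2.28 + 0.59 + 1.54 + 2.79 + 0.92 = 8.74
Sum of off-diagonal covariances = 3.31
Var(T) = 8.74 + 2 × 3.31 = 15.36
α = (k/(k−1))·(1 − Σσ²ᵢ/Var(T)) = (6/5)·(1 − 8.74/15.36) = 0.517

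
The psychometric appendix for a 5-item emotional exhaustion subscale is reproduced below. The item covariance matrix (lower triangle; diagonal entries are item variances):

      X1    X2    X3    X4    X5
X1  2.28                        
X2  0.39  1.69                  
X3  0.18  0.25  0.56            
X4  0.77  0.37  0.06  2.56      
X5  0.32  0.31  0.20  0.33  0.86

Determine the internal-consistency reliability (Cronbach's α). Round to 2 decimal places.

α = 0.56

sum of item variances = 2.28 + 1.69 + 0.56 + 2.56 + 0.86 = 7.95
Sum of off-diagonal covariances = 3.18
Var(T) = 7.95 + 2 × 3.18 = 14.31
α = (k/(k−1))·(1 − sum of item variances/Var(T)) = (5/4)·(1 − 7.95/14.31) = 0.56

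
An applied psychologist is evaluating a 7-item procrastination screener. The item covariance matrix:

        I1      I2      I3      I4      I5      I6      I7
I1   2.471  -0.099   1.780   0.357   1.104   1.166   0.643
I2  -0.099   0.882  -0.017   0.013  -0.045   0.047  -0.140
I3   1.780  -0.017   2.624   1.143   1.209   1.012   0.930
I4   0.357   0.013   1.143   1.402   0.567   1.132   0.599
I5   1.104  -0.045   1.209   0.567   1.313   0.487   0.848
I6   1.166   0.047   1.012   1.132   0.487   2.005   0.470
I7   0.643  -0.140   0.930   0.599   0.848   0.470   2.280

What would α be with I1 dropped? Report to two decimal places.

Remaining items: I2, I3, I4, I5, I6, I7 (k = 6).
Σσᵢ² = 0.882 + 2.624 + 1.402 + 1.313 + 2.005 + 2.280 = 10.506
σ²_total = 10.506 + 2 × 8.255 = 27.016
α (item deleted) = (6/5)·(1 − 10.506/27.016) = 0.73

α = 0.73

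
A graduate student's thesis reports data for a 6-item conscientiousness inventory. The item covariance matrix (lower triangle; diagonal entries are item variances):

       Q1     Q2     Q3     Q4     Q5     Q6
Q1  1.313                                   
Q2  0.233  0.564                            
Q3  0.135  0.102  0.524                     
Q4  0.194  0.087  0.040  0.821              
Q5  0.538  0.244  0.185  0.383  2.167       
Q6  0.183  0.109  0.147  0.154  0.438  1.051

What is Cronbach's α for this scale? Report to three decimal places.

Σσ²ᵢ = 1.313 + 0.564 + 0.524 + 0.821 + 2.167 + 1.051 = 6.440
Sum of off-diagonal covariances = 3.172
Var(T) = 6.440 + 2 × 3.172 = 12.784
α = (k/(k−1))·(1 − Σσ²ᵢ/Var(T)) = (6/5)·(1 − 6.440/12.784) = 0.595

Cronbach's α = 0.595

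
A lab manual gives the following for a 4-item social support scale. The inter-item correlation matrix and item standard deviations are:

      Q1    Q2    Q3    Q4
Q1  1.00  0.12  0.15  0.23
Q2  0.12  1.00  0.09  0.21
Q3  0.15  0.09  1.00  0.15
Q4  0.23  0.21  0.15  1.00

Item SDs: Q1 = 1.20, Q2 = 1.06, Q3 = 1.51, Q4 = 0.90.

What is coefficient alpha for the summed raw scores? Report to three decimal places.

Σσ²ᵢ = 1.20² + 1.06² + 1.51² + 0.90² = 5.6537
Covariances σ_ij = r_ij · s_i · s_j:
  σ(Q1,Q2) = 0.12 × 1.20 × 1.06 = 0.1526
  σ(Q1,Q3) = 0.15 × 1.20 × 1.51 = 0.2718
  σ(Q1,Q4) = 0.23 × 1.20 × 0.90 = 0.2484
  σ(Q2,Q3) = 0.09 × 1.06 × 1.51 = 0.1441
  σ(Q2,Q4) = 0.21 × 1.06 × 0.90 = 0.2003
  σ(Q3,Q4) = 0.15 × 1.51 × 0.90 = 0.2038
σ²_T = Σσ²ᵢ + 2·Σσ_ij = 5.6537 + 2 × 1.2210 = 8.0957
α = (4/3)·(1 − 5.6537/8.0957) = 0.402

coefficient alpha = 0.402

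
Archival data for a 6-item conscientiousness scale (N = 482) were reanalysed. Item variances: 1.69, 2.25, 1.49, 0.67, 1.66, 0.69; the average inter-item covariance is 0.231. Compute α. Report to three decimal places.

sum of item variances = 1.69 + 2.25 + 1.49 + 0.67 + 1.66 + 0.69 = 8.45
Sum of the 15 distinct covariances = 15 × 0.231 = 3.465
Var(T) = sum of item variances + 2·Σcov = 8.45 + 2 × 3.465 = 15.380
α = (6/5)·(1 − 8.45/15.380) = 0.541

α = 0.541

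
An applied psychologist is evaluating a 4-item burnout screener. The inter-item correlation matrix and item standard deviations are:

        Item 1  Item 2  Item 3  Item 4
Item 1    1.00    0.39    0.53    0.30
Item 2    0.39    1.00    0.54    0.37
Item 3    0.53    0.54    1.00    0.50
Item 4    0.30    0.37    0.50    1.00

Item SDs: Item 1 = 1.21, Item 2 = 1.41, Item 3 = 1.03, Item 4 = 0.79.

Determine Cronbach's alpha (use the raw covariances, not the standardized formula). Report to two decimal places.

α = 0.74

Σσ²ᵢ = 1.21² + 1.41² + 1.03² + 0.79² = 5.1372
Covariances σ_ij = r_ij · s_i · s_j:
  σ(Item 1,Item 2) = 0.39 × 1.21 × 1.41 = 0.6654
  σ(Item 1,Item 3) = 0.53 × 1.21 × 1.03 = 0.6605
  σ(Item 1,Item 4) = 0.30 × 1.21 × 0.79 = 0.2868
  σ(Item 2,Item 3) = 0.54 × 1.41 × 1.03 = 0.7842
  σ(Item 2,Item 4) = 0.37 × 1.41 × 0.79 = 0.4121
  σ(Item 3,Item 4) = 0.50 × 1.03 × 0.79 = 0.4069
σ²_T = Σσ²ᵢ + 2·Σσ_ij = 5.1372 + 2 × 3.2159 = 11.5690
α = (4/3)·(1 − 5.1372/11.5690) = 0.74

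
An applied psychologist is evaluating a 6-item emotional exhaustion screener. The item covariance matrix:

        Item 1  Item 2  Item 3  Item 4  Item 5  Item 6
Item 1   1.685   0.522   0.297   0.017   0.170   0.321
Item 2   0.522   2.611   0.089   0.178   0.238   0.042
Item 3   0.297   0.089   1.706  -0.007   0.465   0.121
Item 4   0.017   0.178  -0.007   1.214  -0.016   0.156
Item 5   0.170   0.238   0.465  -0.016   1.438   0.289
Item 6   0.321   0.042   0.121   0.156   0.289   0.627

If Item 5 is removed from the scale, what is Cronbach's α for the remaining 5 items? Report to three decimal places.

α = 0.384

Remaining items: Item 1, Item 2, Item 3, Item 4, Item 6 (k = 5).
sum of item variances = 1.685 + 2.611 + 1.706 + 1.214 + 0.627 = 7.843
Var(T) = 7.843 + 2 × 1.736 = 11.315
α (item deleted) = (5/4)·(1 − 7.843/11.315) = 0.384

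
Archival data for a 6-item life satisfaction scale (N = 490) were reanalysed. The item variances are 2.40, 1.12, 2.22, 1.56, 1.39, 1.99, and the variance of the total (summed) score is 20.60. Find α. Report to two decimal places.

α = 0.58

Σσ²ᵢ = 2.40 + 1.12 + 2.22 + 1.56 + 1.39 + 1.99 = 10.68
α = (k/(k−1))·(1 − Σσ²ᵢ/total variance) = (6/5)·(1 − 10.68/20.60) = 0.58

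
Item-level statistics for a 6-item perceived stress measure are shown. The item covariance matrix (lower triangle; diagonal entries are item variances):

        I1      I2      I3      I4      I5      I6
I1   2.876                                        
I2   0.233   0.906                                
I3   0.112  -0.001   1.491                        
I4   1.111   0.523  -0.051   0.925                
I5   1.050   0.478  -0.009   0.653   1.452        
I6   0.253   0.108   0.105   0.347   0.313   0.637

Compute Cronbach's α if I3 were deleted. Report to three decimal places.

Cronbach's α = 0.748

Remaining items: I1, I2, I4, I5, I6 (k = 5).
Σσ²ᵢ = 2.876 + 0.906 + 0.925 + 1.452 + 0.637 = 6.796
total variance = 6.796 + 2 × 5.069 = 16.934
α (item deleted) = (5/4)·(1 − 6.796/16.934) = 0.748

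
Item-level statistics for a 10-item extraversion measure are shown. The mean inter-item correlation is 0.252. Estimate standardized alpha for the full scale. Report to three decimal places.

α = 0.771

Standardized α = k·r̄ / (1 + (k−1)·r̄) = 10 × 0.252 / (1 + 9 × 0.252)
  = 2.5200 / 3.2680 = 0.771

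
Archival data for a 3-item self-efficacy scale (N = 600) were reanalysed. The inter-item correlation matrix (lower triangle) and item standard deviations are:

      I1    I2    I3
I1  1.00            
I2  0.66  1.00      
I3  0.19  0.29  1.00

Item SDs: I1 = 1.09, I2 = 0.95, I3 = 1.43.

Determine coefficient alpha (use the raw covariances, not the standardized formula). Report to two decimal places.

Σσ²ᵢ = 1.09² + 0.95² + 1.43² = 4.1355
Covariances σ_ij = r_ij · s_i · s_j:
  σ(I1,I2) = 0.66 × 1.09 × 0.95 = 0.6834
  σ(I1,I3) = 0.19 × 1.09 × 1.43 = 0.2962
  σ(I2,I3) = 0.29 × 0.95 × 1.43 = 0.3940
σ²_T = Σσ²ᵢ + 2·Σσ_ij = 4.1355 + 2 × 1.3736 = 6.8827
α = (3/2)·(1 − 4.1355/6.8827) = 0.60

α = 0.60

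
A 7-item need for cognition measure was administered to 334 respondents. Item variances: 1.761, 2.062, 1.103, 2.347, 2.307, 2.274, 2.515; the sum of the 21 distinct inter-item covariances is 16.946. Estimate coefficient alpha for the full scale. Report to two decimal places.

ΣVar(i) = 1.761 + 2.062 + 1.103 + 2.347 + 2.307 + 2.274 + 2.515 = 14.369
Sum of distinct covariances = 16.946
Var(T) = ΣVar(i) + 2·Σcov = 14.369 + 2 × 16.946 = 48.261
α = (7/6)·(1 − 14.369/48.261) = 0.82

α = 0.82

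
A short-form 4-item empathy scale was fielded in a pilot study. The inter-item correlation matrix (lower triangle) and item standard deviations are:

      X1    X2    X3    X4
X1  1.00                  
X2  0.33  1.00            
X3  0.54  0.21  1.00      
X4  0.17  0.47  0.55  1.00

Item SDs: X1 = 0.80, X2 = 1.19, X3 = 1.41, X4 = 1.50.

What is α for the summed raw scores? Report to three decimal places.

Σσ²ᵢ = 0.80² + 1.19² + 1.41² + 1.50² = 6.2942
Covariances σ_ij = r_ij · s_i · s_j:
  σ(X1,X2) = 0.33 × 0.80 × 1.19 = 0.3142
  σ(X1,X3) = 0.54 × 0.80 × 1.41 = 0.6091
  σ(X1,X4) = 0.17 × 0.80 × 1.50 = 0.2040
  σ(X2,X3) = 0.21 × 1.19 × 1.41 = 0.3524
  σ(X2,X4) = 0.47 × 1.19 × 1.50 = 0.8389
  σ(X3,X4) = 0.55 × 1.41 × 1.50 = 1.1632
σ²_T = Σσ²ᵢ + 2·Σσ_ij = 6.2942 + 2 × 3.4818 = 13.2578
α = (4/3)·(1 − 6.2942/13.2578) = 0.700

α = 0.700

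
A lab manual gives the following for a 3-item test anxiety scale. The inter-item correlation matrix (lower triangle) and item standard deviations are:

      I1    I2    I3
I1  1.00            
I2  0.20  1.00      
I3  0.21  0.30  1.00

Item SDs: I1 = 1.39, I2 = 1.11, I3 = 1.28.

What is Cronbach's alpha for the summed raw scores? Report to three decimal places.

α = 0.474

Σσ²ᵢ = 1.39² + 1.11² + 1.28² = 4.8026
Covariances σ_ij = r_ij · s_i · s_j:
  σ(I1,I2) = 0.20 × 1.39 × 1.11 = 0.3086
  σ(I1,I3) = 0.21 × 1.39 × 1.28 = 0.3736
  σ(I2,I3) = 0.30 × 1.11 × 1.28 = 0.4262
σ²_T = Σσ²ᵢ + 2·Σσ_ij = 4.8026 + 2 × 1.1084 = 7.0194
α = (3/2)·(1 − 4.8026/7.0194) = 0.474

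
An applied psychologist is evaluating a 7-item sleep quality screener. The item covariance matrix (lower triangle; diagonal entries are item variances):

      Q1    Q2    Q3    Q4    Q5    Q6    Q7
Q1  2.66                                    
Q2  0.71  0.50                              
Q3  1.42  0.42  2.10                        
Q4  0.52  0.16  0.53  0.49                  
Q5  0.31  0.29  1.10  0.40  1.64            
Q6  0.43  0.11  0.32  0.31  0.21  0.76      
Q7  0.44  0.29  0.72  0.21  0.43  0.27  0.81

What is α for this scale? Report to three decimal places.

α = 0.795

Σσ²ᵢ = 2.66 + 0.50 + 2.10 + 0.49 + 1.64 + 0.76 + 0.81 = 8.96
Σ_{i<j} σ_ij = 9.60
σ²_total = 8.96 + 2 × 9.60 = 28.16
α = (k/(k−1))·(1 − Σσ²ᵢ/σ²_total) = (7/6)·(1 − 8.96/28.16) = 0.795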